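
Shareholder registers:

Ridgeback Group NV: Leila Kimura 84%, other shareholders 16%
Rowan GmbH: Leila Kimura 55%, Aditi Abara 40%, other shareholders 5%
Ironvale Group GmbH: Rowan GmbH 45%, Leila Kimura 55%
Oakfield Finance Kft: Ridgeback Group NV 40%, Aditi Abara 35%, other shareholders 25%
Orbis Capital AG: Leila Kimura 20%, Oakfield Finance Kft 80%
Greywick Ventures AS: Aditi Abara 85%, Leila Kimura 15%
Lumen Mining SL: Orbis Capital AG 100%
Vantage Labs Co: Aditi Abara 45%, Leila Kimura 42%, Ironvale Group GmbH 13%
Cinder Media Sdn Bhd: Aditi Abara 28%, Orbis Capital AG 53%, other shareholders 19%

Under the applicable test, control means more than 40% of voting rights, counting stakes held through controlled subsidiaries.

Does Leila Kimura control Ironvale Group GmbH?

Leila holds 55% of Rowan, so Leila controls Rowan.
Rowan and Leila together hold 45% + 55% = 100% of Ironvale, so Leila controls Ironvale.

Yes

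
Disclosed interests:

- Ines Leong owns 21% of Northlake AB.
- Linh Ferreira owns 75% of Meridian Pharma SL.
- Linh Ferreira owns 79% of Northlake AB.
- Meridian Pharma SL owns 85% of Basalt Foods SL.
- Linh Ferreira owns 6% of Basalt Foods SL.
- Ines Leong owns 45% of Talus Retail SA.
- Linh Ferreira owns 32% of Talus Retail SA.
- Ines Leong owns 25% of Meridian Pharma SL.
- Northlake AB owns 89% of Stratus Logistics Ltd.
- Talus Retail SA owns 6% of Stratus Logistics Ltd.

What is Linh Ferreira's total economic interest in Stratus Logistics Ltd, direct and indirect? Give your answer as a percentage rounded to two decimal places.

72.23%

Linh reaches Stratus along 2 paths.
Via Northlake: 79% × 89% = 70.31%.
Via Talus: 32% × 6% = 1.92%.
Total: 70.31% + 1.92% = 72.23%.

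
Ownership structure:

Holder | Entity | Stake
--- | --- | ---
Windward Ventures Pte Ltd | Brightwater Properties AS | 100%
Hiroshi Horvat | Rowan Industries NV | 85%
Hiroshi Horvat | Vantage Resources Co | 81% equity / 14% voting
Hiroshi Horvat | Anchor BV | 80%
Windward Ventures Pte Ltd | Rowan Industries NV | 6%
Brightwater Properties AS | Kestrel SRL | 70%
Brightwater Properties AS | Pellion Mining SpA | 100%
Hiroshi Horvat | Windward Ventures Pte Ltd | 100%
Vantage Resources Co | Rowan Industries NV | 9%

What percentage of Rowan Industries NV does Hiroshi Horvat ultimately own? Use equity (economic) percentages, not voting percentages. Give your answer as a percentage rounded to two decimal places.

Hiroshi reaches Rowan along 3 paths.
Via Vantage: 81% × 9% = 7.29%.
Direct stake: 85% = 85%.
Via Windward: 100% × 6% = 6%.
Total: 7.29% + 85% + 6% = 98.29%.

98.29%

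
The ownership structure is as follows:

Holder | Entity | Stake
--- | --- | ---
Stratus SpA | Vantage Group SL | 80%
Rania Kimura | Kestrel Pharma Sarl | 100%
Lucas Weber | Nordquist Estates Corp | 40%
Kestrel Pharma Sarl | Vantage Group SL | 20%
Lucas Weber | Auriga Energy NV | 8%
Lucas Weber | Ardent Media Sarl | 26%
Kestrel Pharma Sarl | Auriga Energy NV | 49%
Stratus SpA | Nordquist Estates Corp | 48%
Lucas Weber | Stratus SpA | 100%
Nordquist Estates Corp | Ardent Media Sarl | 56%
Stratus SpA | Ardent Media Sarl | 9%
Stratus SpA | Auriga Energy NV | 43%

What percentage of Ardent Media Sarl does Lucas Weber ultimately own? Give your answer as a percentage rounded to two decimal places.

Lucas reaches Ardent along 4 paths.
Direct stake: 26% = 26%.
Via Stratus → Nordquist: 100% × 48% × 56% = 26.88%.
Via Nordquist: 40% × 56% = 22.4%.
Via Stratus: 100% × 9% = 9%.
Total: 26% + 26.88% + 22.4% + 9% = 84.28%.

84.28%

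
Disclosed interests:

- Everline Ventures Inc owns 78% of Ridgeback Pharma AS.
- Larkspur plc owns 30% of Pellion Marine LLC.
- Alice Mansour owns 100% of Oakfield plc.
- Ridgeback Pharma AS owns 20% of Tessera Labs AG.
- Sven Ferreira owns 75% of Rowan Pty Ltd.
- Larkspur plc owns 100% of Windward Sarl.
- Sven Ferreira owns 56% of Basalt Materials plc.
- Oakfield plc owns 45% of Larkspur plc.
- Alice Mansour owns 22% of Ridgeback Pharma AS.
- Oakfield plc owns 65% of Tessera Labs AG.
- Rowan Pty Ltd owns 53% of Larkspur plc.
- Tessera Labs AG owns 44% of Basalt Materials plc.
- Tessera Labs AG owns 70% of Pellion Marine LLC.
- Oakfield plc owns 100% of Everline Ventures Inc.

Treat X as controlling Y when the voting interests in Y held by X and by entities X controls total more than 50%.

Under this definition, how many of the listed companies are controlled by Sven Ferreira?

4

Sven holds 75% of Rowan, so Sven controls Rowan.
Rowan holds 53% of Larkspur, so Sven controls Larkspur.
Larkspur holds 100% of Windward, so Sven controls Windward.
Sven holds 56% of Basalt, so Sven controls Basalt.
No other company's threshold is met.
Sven controls 4 companies.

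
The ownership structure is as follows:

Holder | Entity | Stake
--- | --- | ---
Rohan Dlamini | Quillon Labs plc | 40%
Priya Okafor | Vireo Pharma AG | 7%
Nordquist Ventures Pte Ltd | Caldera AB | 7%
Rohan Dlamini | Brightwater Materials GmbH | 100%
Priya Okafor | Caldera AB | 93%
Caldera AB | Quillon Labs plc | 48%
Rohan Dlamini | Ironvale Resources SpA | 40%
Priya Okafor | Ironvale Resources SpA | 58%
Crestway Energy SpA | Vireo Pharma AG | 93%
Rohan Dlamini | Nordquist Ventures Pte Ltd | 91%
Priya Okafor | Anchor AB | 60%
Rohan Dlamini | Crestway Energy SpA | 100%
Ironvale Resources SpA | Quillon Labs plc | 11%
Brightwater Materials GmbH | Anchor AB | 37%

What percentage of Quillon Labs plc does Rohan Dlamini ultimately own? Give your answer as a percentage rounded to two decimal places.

Rohan reaches Quillon along 3 paths.
Direct stake: 40% = 40%.
Via Nordquist → Caldera: 91% × 7% × 48% = 3.0576%.
Via Ironvale: 40% × 11% = 4.4%.
Total: 40% + 3.0576% + 4.4% = 47.4576%.
Rounded: 47.46%.

47.46%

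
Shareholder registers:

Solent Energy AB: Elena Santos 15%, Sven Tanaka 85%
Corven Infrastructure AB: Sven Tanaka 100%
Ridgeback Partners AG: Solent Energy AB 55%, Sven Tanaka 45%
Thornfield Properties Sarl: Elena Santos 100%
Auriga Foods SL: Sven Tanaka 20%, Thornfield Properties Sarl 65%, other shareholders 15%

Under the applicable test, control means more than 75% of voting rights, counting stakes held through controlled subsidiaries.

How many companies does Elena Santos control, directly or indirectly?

1

Elena holds 100% of Thornfield, so Elena controls Thornfield.
No other company's threshold is met.
Elena controls 1 company.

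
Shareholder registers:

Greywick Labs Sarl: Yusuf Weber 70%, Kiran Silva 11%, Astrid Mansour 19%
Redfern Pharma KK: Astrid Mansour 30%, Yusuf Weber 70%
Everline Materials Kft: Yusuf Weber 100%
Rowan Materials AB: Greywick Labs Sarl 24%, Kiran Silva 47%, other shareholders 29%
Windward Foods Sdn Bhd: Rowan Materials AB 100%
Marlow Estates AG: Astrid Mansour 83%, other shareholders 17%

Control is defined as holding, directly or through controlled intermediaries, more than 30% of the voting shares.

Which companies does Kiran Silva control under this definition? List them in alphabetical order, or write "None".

Rowan Materials AB, Windward Foods Sdn Bhd

Kiran holds 47% of Rowan, so Kiran controls Rowan.
Rowan holds 100% of Windward, so Kiran controls Windward.
No other company's threshold is met.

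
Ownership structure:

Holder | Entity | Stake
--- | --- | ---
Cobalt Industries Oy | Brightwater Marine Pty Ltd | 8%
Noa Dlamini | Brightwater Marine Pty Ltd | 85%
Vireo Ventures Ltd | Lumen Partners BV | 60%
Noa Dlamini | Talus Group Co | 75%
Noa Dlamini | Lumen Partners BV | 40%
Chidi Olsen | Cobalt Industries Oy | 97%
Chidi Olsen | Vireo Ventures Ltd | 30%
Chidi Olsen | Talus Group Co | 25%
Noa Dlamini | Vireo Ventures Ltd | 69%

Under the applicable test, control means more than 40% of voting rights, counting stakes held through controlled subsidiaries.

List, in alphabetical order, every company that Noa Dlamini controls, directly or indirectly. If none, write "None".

Noa holds 75% of Talus, so Noa controls Talus.
Noa holds 69% of Vireo, so Noa controls Vireo.
Noa holds 85% of Brightwater, so Noa controls Brightwater.
Vireo and Noa together hold 60% + 40% = 100% of Lumen, so Noa controls Lumen.
No other company's threshold is met.

Brightwater Marine Pty Ltd, Lumen Partners BV, Talus Group Co, Vireo Ventures Ltd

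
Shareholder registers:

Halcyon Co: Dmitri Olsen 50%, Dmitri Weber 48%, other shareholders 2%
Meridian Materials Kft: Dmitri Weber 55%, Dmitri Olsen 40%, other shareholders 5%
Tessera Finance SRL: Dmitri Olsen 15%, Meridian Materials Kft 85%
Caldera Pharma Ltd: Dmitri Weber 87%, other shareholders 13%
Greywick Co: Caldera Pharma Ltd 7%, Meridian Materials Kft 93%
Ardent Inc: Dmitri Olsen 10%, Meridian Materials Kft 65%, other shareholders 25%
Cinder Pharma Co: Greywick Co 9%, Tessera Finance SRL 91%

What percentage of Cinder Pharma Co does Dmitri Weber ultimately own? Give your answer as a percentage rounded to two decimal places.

Dmitri Weber reaches Cinder along 3 paths.
Via Caldera → Greywick: 87% × 7% × 9% = 0.5481%.
Via Meridian → Greywick: 55% × 93% × 9% = 4.6035%.
Via Meridian → Tessera: 55% × 85% × 91% = 42.5425%.
Total: 0.5481% + 4.6035% + 42.5425% = 47.6941%.
Rounded: 47.69%.

47.69%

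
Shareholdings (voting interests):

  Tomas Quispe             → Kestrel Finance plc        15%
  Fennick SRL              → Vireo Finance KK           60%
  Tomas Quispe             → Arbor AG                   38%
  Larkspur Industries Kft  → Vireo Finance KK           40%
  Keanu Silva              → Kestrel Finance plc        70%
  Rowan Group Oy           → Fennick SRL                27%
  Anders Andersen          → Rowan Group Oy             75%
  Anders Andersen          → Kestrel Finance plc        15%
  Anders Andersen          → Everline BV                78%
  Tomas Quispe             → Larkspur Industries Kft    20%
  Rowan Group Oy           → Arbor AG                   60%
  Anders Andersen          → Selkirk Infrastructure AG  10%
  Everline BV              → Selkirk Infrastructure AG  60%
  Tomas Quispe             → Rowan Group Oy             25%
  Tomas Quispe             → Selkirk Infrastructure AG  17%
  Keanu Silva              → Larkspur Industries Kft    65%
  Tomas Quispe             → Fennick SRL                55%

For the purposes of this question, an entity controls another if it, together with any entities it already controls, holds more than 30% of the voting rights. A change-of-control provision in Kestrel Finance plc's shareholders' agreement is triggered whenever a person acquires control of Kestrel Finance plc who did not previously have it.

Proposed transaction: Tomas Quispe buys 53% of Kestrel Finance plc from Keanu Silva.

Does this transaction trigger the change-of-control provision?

Yes

The purchase adds only to Tomas's holdings (Keanu's stake shrinks), so Tomas is the only person who could newly come to control Kestrel.
Tomas holds 55% of Fennick, so Tomas controls Fennick.
Tomas holds 38% of Arbor, so Tomas controls Arbor.
Fennick holds 60% of Vireo, so Tomas controls Vireo.
In Kestrel, Tomas's side holds only 15%, not > 30%.
So before the transaction, Tomas does not control Kestrel.
After the purchase, Tomas's direct stake in Kestrel rises to 15% + 53% = 68%, and Keanu's stake falls to 17%.
Tomas holds 68% of Kestrel, so Tomas controls Kestrel.
Tomas did not control Kestrel before and does after, so the clause is triggered.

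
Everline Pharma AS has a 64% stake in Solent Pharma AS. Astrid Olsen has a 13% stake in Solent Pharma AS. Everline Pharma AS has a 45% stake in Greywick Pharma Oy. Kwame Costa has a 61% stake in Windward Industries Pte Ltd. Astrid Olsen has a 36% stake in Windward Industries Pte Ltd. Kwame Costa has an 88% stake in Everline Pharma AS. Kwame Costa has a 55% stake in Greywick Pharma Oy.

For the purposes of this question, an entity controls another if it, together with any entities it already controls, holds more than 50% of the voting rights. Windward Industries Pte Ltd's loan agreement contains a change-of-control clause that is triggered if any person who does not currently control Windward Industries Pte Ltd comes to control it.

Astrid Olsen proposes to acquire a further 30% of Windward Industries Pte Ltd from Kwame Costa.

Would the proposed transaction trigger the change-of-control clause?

Yes

The purchase adds only to Astrid's holdings (Kwame's stake shrinks), so Astrid is the only person who could newly come to control Windward.
Astrid's largest direct stake is 36% in Windward, which does not meet the threshold, so Astrid controls no company.
In Windward, Astrid's side holds only 36%, not > 50%.
So before the transaction, Astrid does not control Windward.
After the purchase, Astrid's direct stake in Windward rises to 36% + 30% = 66%, and Kwame's stake falls to 31%.
Astrid holds 66% of Windward, so Astrid controls Windward.
Astrid did not control Windward before and does after, so the clause is triggered.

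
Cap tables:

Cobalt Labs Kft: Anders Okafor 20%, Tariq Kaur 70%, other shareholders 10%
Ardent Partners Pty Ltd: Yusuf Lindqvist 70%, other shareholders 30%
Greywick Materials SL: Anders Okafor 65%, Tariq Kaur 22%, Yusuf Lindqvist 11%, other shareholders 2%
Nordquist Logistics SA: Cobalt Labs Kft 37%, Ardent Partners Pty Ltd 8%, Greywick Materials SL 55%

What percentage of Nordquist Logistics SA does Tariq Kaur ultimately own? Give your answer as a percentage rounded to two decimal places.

38.00%

Tariq reaches Nordquist along 2 paths.
Via Cobalt: 70% × 37% = 25.9%.
Via Greywick: 22% × 55% = 12.1%.
Total: 25.9% + 12.1% = 38%.
Rounded: 38.00%.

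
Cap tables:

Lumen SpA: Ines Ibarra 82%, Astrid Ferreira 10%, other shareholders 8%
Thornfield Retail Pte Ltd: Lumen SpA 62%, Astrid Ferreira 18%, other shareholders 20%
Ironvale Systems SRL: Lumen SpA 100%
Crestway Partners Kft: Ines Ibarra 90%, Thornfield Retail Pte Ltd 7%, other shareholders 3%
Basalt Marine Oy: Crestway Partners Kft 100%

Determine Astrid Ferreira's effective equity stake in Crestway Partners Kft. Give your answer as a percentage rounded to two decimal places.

1.69%

Astrid reaches Crestway along 2 paths.
Via Lumen → Thornfield: 10% × 62% × 7% = 0.434%.
Via Thornfield: 18% × 7% = 1.26%.
Total: 0.434% + 1.26% = 1.694%.
Rounded: 1.69%.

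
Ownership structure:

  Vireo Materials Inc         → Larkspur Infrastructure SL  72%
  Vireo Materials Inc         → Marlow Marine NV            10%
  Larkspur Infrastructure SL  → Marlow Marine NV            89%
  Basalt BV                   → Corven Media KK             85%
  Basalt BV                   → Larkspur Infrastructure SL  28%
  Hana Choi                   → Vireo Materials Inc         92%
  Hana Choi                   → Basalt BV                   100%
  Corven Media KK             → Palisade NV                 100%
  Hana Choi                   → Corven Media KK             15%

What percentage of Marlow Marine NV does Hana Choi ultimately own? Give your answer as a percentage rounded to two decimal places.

93.07%

Hana reaches Marlow along 3 paths.
Via Vireo: 92% × 10% = 9.2%.
Via Basalt → Larkspur: 100% × 28% × 89% = 24.92%.
Via Vireo → Larkspur: 92% × 72% × 89% = 58.9536%.
Total: 9.2% + 24.92% + 58.9536% = 93.0736%.
Rounded: 93.07%.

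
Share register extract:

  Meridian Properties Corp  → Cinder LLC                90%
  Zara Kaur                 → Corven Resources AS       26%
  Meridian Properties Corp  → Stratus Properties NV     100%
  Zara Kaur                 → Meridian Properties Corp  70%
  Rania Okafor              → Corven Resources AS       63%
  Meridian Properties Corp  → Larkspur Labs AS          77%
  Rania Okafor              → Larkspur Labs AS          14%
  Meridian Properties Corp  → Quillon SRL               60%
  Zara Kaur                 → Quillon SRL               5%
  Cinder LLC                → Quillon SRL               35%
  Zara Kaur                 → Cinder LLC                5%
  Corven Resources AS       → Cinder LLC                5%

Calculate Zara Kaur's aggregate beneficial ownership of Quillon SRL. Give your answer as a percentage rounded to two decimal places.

71.26%

Zara reaches Quillon along 5 paths.
Direct stake: 5% = 5%.
Via Corven → Cinder: 26% × 5% × 35% = 0.455%.
Via Meridian → Cinder: 70% × 90% × 35% = 22.05%.
Via Cinder: 5% × 35% = 1.75%.
Via Meridian: 70% × 60% = 42%.
Total: 5% + 0.455% + 22.05% + 1.75% + 42% = 71.255%.
Rounded: 71.26%.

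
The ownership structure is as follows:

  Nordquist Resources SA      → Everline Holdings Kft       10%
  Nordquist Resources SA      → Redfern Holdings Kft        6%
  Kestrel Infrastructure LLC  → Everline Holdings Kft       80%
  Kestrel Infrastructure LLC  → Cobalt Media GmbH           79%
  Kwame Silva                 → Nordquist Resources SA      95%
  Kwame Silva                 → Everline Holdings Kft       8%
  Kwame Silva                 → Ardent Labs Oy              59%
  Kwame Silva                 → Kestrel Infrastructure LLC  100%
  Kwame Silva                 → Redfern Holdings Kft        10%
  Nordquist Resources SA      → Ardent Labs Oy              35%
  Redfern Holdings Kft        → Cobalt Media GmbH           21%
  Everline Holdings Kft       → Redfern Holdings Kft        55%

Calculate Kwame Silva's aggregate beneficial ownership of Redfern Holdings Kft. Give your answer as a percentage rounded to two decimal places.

69.33%

Kwame reaches Redfern along 5 paths.
Direct stake: 10% = 10%.
Via Nordquist: 95% × 6% = 5.7%.
Via Kestrel → Everline: 100% × 80% × 55% = 44%.
Via Everline: 8% × 55% = 4.4%.
Via Nordquist → Everline: 95% × 10% × 55% = 5.225%.
Total: 10% + 5.7% + 44% + 4.4% + 5.225% = 69.325%.
Rounded: 69.33%.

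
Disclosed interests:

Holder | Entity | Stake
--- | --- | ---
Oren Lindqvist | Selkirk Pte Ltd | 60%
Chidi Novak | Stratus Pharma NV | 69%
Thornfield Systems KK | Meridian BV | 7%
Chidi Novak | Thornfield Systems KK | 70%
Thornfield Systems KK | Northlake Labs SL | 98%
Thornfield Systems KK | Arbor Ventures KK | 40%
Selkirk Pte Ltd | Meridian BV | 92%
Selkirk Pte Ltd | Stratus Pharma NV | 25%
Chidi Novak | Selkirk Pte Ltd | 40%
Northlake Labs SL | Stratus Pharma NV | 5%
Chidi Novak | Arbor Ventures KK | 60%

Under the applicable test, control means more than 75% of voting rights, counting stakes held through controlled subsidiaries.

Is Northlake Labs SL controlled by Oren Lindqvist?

Oren's largest direct stake is 60% in Selkirk, which does not meet the threshold, so Oren controls no company.
Neither Oren nor any entity Oren controls holds any voting interest in Northlake.
So Oren does not control Northlake.

No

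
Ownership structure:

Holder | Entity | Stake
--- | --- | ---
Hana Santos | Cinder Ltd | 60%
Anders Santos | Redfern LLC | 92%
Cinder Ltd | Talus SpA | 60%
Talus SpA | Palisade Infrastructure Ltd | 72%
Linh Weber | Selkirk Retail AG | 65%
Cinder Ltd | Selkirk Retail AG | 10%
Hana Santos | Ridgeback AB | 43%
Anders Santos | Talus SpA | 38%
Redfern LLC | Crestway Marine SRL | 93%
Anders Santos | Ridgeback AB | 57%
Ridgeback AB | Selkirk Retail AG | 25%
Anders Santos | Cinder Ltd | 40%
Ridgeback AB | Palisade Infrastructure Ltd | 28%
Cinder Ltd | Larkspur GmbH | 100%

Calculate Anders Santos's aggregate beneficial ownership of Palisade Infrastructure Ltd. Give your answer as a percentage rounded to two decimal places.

60.60%

Anders reaches Palisade along 3 paths.
Via Talus: 38% × 72% = 27.36%.
Via Cinder → Talus: 40% × 60% × 72% = 17.28%.
Via Ridgeback: 57% × 28% = 15.96%.
Total: 27.36% + 17.28% + 15.96% = 60.6%.
Rounded: 60.60%.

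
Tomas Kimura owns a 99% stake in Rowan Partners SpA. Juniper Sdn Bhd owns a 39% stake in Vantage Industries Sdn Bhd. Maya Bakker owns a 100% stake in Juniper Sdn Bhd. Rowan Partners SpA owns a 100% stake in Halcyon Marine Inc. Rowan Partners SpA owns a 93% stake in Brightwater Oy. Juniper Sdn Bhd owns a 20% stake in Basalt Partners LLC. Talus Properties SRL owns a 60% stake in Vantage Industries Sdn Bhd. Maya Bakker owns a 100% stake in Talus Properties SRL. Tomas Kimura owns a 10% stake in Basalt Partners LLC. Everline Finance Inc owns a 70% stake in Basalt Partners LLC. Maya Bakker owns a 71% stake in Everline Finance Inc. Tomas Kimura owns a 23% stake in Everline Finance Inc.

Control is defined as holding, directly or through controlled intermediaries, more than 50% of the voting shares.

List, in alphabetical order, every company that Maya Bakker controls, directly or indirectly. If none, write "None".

Maya holds 71% of Everline, so Maya controls Everline.
Maya holds 100% of Juniper, so Maya controls Juniper.
Maya holds 100% of Talus, so Maya controls Talus.
Juniper and Everline together hold 20% + 70% = 90% of Basalt, so Maya controls Basalt.
Juniper and Talus together hold 39% + 60% = 99% of Vantage, so Maya controls Vantage.
No other company's threshold is met.

Basalt Partners LLC, Everline Finance Inc, Juniper Sdn Bhd, Talus Properties SRL, Vantage Industries Sdn Bhd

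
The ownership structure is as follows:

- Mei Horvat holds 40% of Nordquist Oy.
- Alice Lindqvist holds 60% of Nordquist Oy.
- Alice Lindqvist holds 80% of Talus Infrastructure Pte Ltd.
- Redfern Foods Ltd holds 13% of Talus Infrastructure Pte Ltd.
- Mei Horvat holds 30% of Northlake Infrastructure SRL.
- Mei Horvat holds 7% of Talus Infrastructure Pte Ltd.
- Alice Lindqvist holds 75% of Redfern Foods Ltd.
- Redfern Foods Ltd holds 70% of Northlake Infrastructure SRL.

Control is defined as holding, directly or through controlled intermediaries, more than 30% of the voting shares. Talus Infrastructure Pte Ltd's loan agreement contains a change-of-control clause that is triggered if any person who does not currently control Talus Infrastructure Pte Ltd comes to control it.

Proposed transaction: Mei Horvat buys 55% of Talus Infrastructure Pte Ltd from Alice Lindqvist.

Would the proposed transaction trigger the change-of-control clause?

The purchase adds only to Mei's holdings (Alice's stake shrinks), so Mei is the only person who could newly come to control Talus.
Mei holds 40% of Nordquist, so Mei controls Nordquist.
In Talus, Mei's side holds only 7%, not > 30%.
So before the transaction, Mei does not control Talus.
After the purchase, Mei's direct stake in Talus rises to 7% + 55% = 62%, and Alice's stake falls to 25%.
Mei holds 62% of Talus, so Mei controls Talus.
Mei did not control Talus before and does after, so the clause is triggered.

Yes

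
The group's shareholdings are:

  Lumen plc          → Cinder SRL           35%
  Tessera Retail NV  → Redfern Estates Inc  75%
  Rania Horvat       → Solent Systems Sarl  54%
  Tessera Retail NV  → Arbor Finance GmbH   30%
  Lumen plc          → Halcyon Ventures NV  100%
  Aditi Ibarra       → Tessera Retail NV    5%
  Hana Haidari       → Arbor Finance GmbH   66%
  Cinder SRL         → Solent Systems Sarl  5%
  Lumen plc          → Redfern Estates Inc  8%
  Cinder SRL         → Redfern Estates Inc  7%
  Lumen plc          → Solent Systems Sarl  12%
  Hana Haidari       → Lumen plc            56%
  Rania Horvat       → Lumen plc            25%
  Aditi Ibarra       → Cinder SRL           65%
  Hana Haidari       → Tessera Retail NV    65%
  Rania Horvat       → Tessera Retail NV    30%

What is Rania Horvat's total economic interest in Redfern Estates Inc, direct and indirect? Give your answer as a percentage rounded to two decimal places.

25.11%

Rania reaches Redfern along 3 paths.
Via Lumen → Cinder: 25% × 35% × 7% = 0.6125%.
Via Tessera: 30% × 75% = 22.5%.
Via Lumen: 25% × 8% = 2%.
Total: 0.6125% + 22.5% + 2% = 25.1125%.
Rounded: 25.11%.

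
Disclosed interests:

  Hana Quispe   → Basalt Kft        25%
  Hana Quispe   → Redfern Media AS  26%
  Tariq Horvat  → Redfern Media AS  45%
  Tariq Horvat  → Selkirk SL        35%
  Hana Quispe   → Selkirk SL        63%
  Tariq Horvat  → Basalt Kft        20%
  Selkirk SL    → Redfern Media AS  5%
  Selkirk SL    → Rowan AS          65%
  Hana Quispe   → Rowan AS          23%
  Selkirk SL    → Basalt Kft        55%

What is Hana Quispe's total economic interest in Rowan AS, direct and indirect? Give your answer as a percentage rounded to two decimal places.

Hana reaches Rowan along 2 paths.
Direct stake: 23% = 23%.
Via Selkirk: 63% × 65% = 40.95%.
Total: 23% + 40.95% = 63.95%.

63.95%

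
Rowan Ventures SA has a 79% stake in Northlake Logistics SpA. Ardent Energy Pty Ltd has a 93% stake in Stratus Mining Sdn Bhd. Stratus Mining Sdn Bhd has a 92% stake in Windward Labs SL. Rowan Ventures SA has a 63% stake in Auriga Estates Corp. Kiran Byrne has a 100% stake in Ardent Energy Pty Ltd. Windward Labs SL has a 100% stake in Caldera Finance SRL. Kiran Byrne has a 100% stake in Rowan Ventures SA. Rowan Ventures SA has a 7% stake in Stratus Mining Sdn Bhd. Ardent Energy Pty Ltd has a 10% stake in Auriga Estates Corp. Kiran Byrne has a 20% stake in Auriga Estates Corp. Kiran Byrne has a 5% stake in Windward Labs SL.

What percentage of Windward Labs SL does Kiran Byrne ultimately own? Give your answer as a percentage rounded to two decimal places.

Kiran reaches Windward along 3 paths.
Via Rowan → Stratus: 100% × 7% × 92% = 6.44%.
Via Ardent → Stratus: 100% × 93% × 92% = 85.56%.
Direct stake: 5% = 5%.
Total: 6.44% + 85.56% + 5% = 97%.
Rounded: 97.00%.

97.00%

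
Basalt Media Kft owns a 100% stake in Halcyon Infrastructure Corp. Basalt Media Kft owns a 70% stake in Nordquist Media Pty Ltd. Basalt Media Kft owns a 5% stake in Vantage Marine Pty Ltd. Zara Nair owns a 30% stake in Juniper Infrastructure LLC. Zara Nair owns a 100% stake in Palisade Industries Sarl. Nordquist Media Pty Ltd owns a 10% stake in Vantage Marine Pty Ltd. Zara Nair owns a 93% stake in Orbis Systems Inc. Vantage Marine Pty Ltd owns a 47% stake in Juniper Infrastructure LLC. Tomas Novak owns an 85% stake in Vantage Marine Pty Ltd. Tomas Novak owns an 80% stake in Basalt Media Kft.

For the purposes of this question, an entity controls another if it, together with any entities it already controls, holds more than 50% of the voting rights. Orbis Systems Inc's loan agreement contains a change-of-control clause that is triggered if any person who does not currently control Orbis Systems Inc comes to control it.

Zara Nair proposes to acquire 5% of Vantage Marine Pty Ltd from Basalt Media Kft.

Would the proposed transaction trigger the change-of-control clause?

The purchase adds only to Zara's holdings (Basalt's stake shrinks), so Zara is the only person who could newly come to control Orbis.
Zara holds 93% of Orbis, so Zara controls Orbis.
So Zara already controls Orbis before the transaction.
After the purchase, Zara holds 5% of Vantage directly, and Basalt's stake falls to 0%.
Zara controlled Orbis already, so this is not a new person acquiring control; every other person's position is unchanged or reduced.
No new person acquires control, so the clause is not triggered.

No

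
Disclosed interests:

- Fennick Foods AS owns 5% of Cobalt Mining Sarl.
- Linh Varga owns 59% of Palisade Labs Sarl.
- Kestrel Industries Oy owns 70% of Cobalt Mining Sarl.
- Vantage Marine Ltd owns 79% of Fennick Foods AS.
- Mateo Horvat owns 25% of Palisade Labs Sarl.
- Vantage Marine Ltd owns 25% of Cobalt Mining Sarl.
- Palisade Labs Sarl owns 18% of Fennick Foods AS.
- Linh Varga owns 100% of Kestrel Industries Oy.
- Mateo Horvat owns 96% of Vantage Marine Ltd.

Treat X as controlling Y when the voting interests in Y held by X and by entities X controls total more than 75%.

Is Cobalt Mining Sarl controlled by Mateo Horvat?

No

Mateo holds 96% of Vantage, so Mateo controls Vantage.
Vantage holds 79% of Fennick, so Mateo controls Fennick.
In Cobalt, Mateo's side holds only 5% + 25% = 30%, not > 75%.
So Mateo does not control Cobalt.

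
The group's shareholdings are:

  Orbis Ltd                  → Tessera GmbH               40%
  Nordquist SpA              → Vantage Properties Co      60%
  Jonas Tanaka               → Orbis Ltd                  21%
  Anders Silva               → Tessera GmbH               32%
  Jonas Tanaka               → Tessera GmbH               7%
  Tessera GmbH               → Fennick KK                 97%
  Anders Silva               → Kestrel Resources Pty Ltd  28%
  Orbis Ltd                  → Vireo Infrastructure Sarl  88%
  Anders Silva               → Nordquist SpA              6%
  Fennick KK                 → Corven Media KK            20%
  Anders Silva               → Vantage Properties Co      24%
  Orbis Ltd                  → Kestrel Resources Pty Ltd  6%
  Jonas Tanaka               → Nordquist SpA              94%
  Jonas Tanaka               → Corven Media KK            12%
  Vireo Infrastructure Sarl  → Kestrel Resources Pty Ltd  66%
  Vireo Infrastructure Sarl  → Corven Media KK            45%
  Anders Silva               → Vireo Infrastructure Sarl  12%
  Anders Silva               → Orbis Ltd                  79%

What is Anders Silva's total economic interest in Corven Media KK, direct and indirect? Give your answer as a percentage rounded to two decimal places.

49.02%

Anders reaches Corven along 4 paths.
Via Tessera → Fennick: 32% × 97% × 20% = 6.208%.
Via Orbis → Tessera → Fennick: 79% × 40% × 97% × 20% = 6.1304%.
Via Vireo: 12% × 45% = 5.4%.
Via Orbis → Vireo: 79% × 88% × 45% = 31.284%.
Total: 6.208% + 6.1304% + 5.4% + 31.284% = 49.0224%.
Rounded: 49.02%.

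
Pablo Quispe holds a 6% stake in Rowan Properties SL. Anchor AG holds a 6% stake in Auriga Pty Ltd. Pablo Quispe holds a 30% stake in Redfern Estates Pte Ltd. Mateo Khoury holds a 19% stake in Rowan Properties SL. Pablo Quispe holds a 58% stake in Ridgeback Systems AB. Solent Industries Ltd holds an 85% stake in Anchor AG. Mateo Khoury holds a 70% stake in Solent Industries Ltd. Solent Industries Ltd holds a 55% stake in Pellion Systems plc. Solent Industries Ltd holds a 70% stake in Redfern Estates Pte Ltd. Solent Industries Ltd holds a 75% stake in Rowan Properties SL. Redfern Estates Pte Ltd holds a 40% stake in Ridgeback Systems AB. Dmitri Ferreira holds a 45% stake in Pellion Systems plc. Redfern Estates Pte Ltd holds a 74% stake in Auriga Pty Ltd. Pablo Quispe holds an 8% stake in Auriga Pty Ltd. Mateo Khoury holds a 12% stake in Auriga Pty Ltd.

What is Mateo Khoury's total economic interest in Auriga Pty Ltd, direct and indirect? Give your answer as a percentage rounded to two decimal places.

51.83%

Mateo reaches Auriga along 3 paths.
Via Solent → Redfern: 70% × 70% × 74% = 36.26%.
Direct stake: 12% = 12%.
Via Solent → Anchor: 70% × 85% × 6% = 3.57%.
Total: 36.26% + 12% + 3.57% = 51.83%.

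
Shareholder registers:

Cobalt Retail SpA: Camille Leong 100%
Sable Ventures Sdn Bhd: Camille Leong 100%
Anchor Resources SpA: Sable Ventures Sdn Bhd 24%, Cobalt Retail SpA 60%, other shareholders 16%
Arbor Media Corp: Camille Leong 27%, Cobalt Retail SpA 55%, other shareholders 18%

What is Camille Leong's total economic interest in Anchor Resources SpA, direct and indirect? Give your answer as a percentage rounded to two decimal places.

84.00%

Camille reaches Anchor along 2 paths.
Via Sable: 100% × 24% = 24%.
Via Cobalt: 100% × 60% = 60%.
Total: 24% + 60% = 84%.
Rounded: 84.00%.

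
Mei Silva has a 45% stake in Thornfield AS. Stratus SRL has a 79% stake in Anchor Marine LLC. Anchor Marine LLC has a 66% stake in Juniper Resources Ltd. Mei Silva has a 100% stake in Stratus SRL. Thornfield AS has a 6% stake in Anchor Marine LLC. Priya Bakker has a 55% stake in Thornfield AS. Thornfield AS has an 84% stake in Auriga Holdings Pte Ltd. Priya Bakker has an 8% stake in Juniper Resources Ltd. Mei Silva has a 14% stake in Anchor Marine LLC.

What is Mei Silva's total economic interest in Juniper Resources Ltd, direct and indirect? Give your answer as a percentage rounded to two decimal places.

63.16%

Mei reaches Juniper along 3 paths.
Via Stratus → Anchor: 100% × 79% × 66% = 52.14%.
Via Anchor: 14% × 66% = 9.24%.
Via Thornfield → Anchor: 45% × 6% × 66% = 1.782%.
Total: 52.14% + 9.24% + 1.782% = 63.162%.
Rounded: 63.16%.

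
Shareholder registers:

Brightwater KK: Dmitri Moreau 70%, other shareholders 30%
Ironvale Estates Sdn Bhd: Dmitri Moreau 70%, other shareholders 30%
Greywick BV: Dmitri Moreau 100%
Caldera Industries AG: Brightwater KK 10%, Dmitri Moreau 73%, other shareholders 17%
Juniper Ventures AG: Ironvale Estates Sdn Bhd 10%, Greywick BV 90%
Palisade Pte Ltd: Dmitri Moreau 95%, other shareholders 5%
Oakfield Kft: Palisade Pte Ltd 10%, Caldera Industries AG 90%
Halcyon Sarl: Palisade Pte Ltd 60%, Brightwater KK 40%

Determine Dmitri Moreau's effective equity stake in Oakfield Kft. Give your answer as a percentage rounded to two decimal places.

81.50%

Dmitri reaches Oakfield along 3 paths.
Via Palisade: 95% × 10% = 9.5%.
Via Brightwater → Caldera: 70% × 10% × 90% = 6.3%.
Via Caldera: 73% × 90% = 65.7%.
Total: 9.5% + 6.3% + 65.7% = 81.5%.
Rounded: 81.50%.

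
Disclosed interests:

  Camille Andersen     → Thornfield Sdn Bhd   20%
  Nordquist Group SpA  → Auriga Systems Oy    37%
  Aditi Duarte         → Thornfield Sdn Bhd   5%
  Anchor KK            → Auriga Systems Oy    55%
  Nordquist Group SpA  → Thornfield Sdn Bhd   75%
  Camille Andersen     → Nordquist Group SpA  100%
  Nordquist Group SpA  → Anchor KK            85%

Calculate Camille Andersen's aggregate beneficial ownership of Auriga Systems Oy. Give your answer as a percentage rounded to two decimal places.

Camille reaches Auriga along 2 paths.
Via Nordquist → Anchor: 100% × 85% × 55% = 46.75%.
Via Nordquist: 100% × 37% = 37%.
Total: 46.75% + 37% = 83.75%.

83.75%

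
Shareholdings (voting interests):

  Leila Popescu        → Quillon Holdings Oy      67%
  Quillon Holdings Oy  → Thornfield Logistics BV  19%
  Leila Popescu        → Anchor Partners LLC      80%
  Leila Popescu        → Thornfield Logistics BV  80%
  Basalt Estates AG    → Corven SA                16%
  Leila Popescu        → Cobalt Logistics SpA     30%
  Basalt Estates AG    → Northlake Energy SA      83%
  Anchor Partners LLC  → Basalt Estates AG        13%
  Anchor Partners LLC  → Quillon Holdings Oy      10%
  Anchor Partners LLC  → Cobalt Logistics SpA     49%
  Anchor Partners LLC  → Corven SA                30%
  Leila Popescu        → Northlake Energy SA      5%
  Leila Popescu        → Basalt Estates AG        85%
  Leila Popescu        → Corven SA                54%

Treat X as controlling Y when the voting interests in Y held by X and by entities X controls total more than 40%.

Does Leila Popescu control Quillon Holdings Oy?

Yes

Leila holds 80% of Anchor, so Leila controls Anchor.
Leila and Anchor together hold 67% + 10% = 77% of Quillon, so Leila controls Quillon.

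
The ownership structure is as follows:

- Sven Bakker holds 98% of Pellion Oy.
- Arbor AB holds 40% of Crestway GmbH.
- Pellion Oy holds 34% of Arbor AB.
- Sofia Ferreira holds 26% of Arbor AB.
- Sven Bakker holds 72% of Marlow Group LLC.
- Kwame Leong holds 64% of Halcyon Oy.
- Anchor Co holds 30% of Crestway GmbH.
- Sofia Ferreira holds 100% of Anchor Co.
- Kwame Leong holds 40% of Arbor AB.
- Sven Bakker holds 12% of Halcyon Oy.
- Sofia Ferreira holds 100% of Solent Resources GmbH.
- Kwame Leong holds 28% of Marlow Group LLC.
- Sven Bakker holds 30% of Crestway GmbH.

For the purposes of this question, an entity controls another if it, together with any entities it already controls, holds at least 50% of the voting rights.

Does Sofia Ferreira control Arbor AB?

No

Sofia holds 100% of Solent, so Sofia controls Solent.
Sofia holds 100% of Anchor, so Sofia controls Anchor.
In Arbor, Sofia's side holds only 26%, not ≥ 50%.
So Sofia does not control Arbor.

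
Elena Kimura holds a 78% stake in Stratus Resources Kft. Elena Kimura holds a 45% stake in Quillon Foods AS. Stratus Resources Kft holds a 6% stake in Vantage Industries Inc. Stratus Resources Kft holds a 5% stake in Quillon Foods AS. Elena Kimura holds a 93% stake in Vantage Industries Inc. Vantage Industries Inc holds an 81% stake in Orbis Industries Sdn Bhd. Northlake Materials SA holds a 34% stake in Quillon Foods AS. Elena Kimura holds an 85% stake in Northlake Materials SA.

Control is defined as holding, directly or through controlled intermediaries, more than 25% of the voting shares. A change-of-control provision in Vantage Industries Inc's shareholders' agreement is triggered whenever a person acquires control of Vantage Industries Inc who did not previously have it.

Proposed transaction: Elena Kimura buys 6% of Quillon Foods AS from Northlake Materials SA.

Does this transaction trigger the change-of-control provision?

The purchase adds only to Elena's holdings (Northlake's stake shrinks), so Elena is the only person who could newly come to control Vantage.
Elena holds 78% of Stratus, so Elena controls Stratus.
Stratus and Elena together hold 6% + 93% = 99% of Vantage, so Elena controls Vantage.
So Elena already controls Vantage before the transaction.
After the purchase, Elena's direct stake in Quillon rises to 45% + 6% = 51%, and Northlake's stake falls to 28%.
Elena controlled Vantage already, so this is not a new person acquiring control; every other person's position is unchanged or reduced.
No new person acquires control, so the clause is not triggered.

No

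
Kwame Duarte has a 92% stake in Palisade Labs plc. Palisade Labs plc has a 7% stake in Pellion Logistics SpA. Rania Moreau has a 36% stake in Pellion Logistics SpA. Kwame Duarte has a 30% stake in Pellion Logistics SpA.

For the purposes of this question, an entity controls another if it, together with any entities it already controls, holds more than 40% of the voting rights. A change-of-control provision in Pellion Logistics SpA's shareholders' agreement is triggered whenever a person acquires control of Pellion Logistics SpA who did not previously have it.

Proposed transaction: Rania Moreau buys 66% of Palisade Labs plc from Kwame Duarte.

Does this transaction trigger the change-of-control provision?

Yes

The purchase adds only to Rania's holdings (Kwame's stake shrinks), so Rania is the only person who could newly come to control Pellion.
Rania's largest direct stake is 36% in Pellion, which does not meet the threshold, so Rania controls no company.
In Pellion, Rania's side holds only 36%, not > 40%.
So before the transaction, Rania does not control Pellion.
After the purchase, Rania holds 66% of Palisade directly, and Kwame's stake falls to 26%.
Rania holds 66% of Palisade, so Rania controls Palisade.
Rania and Palisade together hold 36% + 7% = 43% of Pellion, so Rania controls Pellion.
Rania did not control Pellion before and does after, so the clause is triggered.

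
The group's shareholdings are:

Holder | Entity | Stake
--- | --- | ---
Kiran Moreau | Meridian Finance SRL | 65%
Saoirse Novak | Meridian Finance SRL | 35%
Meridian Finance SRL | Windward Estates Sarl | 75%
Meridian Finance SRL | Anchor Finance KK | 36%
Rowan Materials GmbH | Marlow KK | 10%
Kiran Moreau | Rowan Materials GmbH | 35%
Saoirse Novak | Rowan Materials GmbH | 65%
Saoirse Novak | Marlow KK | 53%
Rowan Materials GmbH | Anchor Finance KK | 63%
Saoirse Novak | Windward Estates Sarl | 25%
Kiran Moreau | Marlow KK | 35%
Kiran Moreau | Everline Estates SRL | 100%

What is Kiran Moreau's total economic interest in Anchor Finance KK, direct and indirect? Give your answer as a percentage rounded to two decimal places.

45.45%

Kiran reaches Anchor along 2 paths.
Via Rowan: 35% × 63% = 22.05%.
Via Meridian: 65% × 36% = 23.4%.
Total: 22.05% + 23.4% = 45.45%.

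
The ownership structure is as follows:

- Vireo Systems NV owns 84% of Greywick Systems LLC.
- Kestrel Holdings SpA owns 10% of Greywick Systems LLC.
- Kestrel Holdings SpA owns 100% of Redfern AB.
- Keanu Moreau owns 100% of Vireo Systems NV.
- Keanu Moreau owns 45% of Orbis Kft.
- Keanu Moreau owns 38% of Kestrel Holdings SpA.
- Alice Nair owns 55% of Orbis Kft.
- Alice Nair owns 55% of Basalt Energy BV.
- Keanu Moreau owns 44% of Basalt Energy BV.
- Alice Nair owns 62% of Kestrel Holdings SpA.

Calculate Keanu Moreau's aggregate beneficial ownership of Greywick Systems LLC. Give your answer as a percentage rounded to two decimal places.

87.80%

Keanu reaches Greywick along 2 paths.
Via Vireo: 100% × 84% = 84%.
Via Kestrel: 38% × 10% = 3.8%.
Total: 84% + 3.8% = 87.8%.
Rounded: 87.80%.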